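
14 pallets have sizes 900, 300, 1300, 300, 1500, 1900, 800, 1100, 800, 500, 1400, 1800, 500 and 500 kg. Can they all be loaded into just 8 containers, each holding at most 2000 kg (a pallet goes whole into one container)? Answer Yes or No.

A valid assignment using 8 containers:
  container 1: 1900 = 1900
  container 2: 1800 = 1800
  container 3: 1500 + 500 = 2000
  container 4: 1400 + 500 = 1900
  container 5: 1300 + 500 = 1800
  container 6: 1100 + 900 = 2000
  container 7: 800 + 800 + 300 = 1900
  container 8: 300 = 300
Every load is within 2000 kg, so 8 containers suffice.

Yes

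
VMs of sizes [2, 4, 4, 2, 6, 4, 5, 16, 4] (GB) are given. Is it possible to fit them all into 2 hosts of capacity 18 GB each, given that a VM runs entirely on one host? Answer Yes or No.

Total = 47 GB; ⌈47/18⌉ = 3.
At least 3 hosts are required, but only 2 are allowed.

No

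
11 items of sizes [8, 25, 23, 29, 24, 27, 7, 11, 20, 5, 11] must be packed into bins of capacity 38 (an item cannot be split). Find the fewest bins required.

Total = 29 + 27 + 25 + 24 + 23 + 20 + 11 + 11 + 8 + 7 + 5 = 190.
Lower bound: ⌈190/38⌉ = 5 bins.
Also, 6 items each exceed 19, and no two of those can share a bin, so at least 6 bins are needed.
A packing using 6 bins:
  bin 1: 29 + 8 = 37
  bin 2: 27 + 11 = 38
  bin 3: 25 + 11 = 36
  bin 4: 24 + 7 + 5 = 36
  bin 5: 23 = 23
  bin 6: 20 = 20
This matches the lower bound, so 6 is optimal.

6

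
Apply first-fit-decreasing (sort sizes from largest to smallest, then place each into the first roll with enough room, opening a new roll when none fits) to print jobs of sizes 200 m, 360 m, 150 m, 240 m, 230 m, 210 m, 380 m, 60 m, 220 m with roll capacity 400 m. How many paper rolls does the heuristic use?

7

Sorted descending: 380, 360, 240, 230, 220, 210, 200, 150, 60.
  380 → roll 1 (new)  [load 380/400]
  360 → roll 2 (new)  [load 360/400]
  240 → roll 3 (new)  [load 240/400]
  230 → roll 4 (new)  [load 230/400]
  220 → roll 5 (new)  [load 220/400]
  210 → roll 6 (new)  [load 210/400]
  200 → roll 7 (new)  [load 200/400]
  150 → roll 3  [load 390/400]
  60 → roll 4  [load 290/400]
7 paper rolls opened.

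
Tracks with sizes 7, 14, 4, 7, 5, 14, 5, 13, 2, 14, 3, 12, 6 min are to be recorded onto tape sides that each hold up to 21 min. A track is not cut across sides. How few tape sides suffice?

Total = 14 + 14 + 14 + 13 + 12 + 7 + 7 + 6 + 5 + 5 + 4 + 3 + 2 = 106 min.
Lower bound: ⌈106/21⌉ = 6 tape sides.
A packing using 6 tape sides:
  side 1: 14 + 7 = 21
  side 2: 14 + 7 = 21
  side 3: 14 + 6 = 20
  side 4: 13 + 5 + 3 = 21
  side 5: 12 + 5 + 4 = 21
  side 6: 2 = 2
This matches the lower bound, so 6 is optimal.

6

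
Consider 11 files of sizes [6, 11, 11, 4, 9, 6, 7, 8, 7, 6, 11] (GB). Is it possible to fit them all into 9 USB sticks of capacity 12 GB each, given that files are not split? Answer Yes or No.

A valid assignment using 9 USB sticks:
  USB stick 1: 11 = 11
  USB stick 2: 11 = 11
  USB stick 3: 11 = 11
  USB stick 4: 9 = 9
  USB stick 5: 8 + 4 = 12
  USB stick 6: 7 = 7
  USB stick 7: 7 = 7
  USB stick 8: 6 + 6 = 12
  USB stick 9: 6 = 6
Every load is within 12 GB, so 9 USB sticks suffice.

Yes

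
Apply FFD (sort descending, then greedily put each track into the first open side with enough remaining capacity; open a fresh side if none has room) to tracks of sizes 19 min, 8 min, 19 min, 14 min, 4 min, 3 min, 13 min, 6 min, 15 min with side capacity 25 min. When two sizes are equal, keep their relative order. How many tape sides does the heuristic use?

5

Sorted descending: 19, 19, 15, 14, 13, 8, 6, 4, 3.
  19 → side 1 (new)  [load 19/25]
  19 → side 2 (new)  [load 19/25]
  15 → side 3 (new)  [load 15/25]
  14 → side 4 (new)  [load 14/25]
  13 → side 5 (new)  [load 13/25]
  8 → side 3  [load 23/25]
  6 → side 1  [load 25/25]
  4 → side 2  [load 23/25]
  3 → side 4  [load 17/25]
5 tape sides opened.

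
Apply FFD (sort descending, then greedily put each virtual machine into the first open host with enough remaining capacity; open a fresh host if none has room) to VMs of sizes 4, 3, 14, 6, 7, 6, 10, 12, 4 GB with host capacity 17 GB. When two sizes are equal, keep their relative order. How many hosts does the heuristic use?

4

Sorted descending: 14, 12, 10, 7, 6, 6, 4, 4, 3.
  14 → host 1 (new)  [load 14/17]
  12 → host 2 (new)  [load 12/17]
  10 → host 3 (new)  [load 10/17]
  7 → host 3  [load 17/17]
  6 → host 4 (new)  [load 6/17]
  6 → host 4  [load 12/17]
  4 → host 2  [load 16/17]
  4 → host 4  [load 16/17]
  3 → host 1  [load 17/17]
4 hosts opened.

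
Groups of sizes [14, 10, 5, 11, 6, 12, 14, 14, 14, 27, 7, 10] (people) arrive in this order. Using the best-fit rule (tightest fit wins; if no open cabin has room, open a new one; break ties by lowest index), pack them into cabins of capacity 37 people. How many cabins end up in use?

  14 → cabin 1 (new)  [load 14/37]
  10 → cabin 1  [load 24/37]
  5 → cabin 1  [load 29/37]
  11 → cabin 2 (new)  [load 11/37]
  6 → cabin 1  [load 35/37]
  12 → cabin 2  [load 23/37]
  14 → cabin 2  [load 37/37]
  14 → cabin 3 (new)  [load 14/37]
  14 → cabin 3  [load 28/37]
  27 → cabin 4 (new)  [load 27/37]
  7 → cabin 3  [load 35/37]
  10 → cabin 4  [load 37/37]
4 cabins opened.

4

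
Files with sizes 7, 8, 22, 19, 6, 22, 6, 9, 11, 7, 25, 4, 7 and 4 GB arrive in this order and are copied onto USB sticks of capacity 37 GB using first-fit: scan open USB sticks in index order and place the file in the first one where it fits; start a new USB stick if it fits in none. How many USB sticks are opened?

  7 → USB stick 1 (new)  [load 7/37]
  8 → USB stick 1  [load 15/37]
  22 → USB stick 1  [load 37/37]
  19 → USB stick 2 (new)  [load 19/37]
  6 → USB stick 2  [load 25/37]
  22 → USB stick 3 (new)  [load 22/37]
  6 → USB stick 2  [load 31/37]
  9 → USB stick 3  [load 31/37]
  11 → USB stick 4 (new)  [load 11/37]
  7 → USB stick 4  [load 18/37]
  25 → USB stick 5 (new)  [load 25/37]
  4 → USB stick 2  [load 35/37]
  7 → USB stick 4  [load 25/37]
  4 → USB stick 3  [load 35/37]
5 USB sticks opened.

5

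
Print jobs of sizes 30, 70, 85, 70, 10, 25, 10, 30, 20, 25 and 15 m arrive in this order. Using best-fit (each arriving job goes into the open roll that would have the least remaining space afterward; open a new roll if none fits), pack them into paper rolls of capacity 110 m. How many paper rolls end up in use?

4

  30 → roll 1 (new)  [load 30/110]
  70 → roll 1  [load 100/110]
  85 → roll 2 (new)  [load 85/110]
  70 → roll 3 (new)  [load 70/110]
  10 → roll 1  [load 110/110]
  25 → roll 2  [load 110/110]
  10 → roll 3  [load 80/110]
  30 → roll 3  [load 110/110]
  20 → roll 4 (new)  [load 20/110]
  25 → roll 4  [load 45/110]
  15 → roll 4  [load 60/110]
4 paper rolls opened.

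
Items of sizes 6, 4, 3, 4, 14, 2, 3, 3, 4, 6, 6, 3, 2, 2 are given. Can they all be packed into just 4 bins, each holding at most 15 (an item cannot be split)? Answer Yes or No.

No

Total = 62; ⌈62/15⌉ = 5.
At least 5 bins are required, but only 4 are allowed.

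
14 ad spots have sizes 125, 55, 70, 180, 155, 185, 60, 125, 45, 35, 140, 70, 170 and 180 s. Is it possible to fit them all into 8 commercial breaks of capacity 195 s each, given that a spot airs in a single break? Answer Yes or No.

No

Total = 1595 s; ⌈1595/195⌉ = 9.
At least 9 commercial breaks are required, but only 8 are allowed.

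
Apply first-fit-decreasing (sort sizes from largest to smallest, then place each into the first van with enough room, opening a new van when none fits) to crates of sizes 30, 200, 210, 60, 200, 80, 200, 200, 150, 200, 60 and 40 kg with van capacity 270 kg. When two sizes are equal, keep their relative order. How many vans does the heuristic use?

Sorted descending: 210, 200, 200, 200, 200, 200, 150, 80, 60, 60, 40, 30.
  210 → van 1 (new)  [load 210/270]
  200 → van 2 (new)  [load 200/270]
  200 → van 3 (new)  [load 200/270]
  200 → van 4 (new)  [load 200/270]
  200 → van 5 (new)  [load 200/270]
  200 → van 6 (new)  [load 200/270]
  150 → van 7 (new)  [load 150/270]
  80 → van 7  [load 230/270]
  60 → van 1  [load 270/270]
  60 → van 2  [load 260/270]
  40 → van 3  [load 240/270]
  30 → van 3  [load 270/270]
7 vans opened.

7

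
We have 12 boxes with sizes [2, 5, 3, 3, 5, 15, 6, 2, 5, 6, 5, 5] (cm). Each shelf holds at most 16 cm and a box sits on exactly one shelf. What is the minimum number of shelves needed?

4

Total = 15 + 6 + 6 + 5 + 5 + 5 + 5 + 5 + 3 + 3 + 2 + 2 = 62 cm.
Lower bound: ⌈62/16⌉ = 4 shelves.
A packing using 4 shelves:
  shelf 1: 15 = 15
  shelf 2: 6 + 6 + 2 + 2 = 16
  shelf 3: 5 + 5 + 5 = 15
  shelf 4: 5 + 5 + 3 + 3 = 16
This matches the lower bound, so 4 is optimal.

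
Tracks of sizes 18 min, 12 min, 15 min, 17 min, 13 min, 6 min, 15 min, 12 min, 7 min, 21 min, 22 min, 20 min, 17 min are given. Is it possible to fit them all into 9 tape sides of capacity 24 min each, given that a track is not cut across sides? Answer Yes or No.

Total = 195 min; ⌈195/24⌉ = 9.
The bound of 9 does not rule out 9, but exhaustive search shows no assignment into 9 tape sides of capacity 24 min exists — the minimum is 10.

No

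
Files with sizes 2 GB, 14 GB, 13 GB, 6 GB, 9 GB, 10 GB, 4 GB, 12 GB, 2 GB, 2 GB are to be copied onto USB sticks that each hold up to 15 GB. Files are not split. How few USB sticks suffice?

Total = 14 + 13 + 12 + 10 + 9 + 6 + 4 + 2 + 2 + 2 = 74 GB.
Lower bound: ⌈74/15⌉ = 5 USB sticks.
A packing using 6 USB sticks:
  USB stick 1: 14 = 14
  USB stick 2: 13 + 2 = 15
  USB stick 3: 12 + 2 = 14
  USB stick 4: 10 + 4 = 14
  USB stick 5: 9 + 6 = 15
  USB stick 6: 2 = 2
No arrangement into 5 USB sticks stays within capacity, so 6 is optimal.

6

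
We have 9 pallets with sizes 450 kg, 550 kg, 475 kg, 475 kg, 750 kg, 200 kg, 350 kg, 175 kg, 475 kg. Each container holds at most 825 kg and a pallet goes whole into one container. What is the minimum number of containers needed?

6

Total = 750 + 550 + 475 + 475 + 475 + 450 + 350 + 200 + 175 = 3900 kg.
Lower bound: ⌈3900/825⌉ = 5 containers.
Also, 6 pallets each exceed 825/2 kg, and no two of those can share a container, so at least 6 containers are needed.
A packing using 6 containers:
  container 1: 750 = 750
  container 2: 550 + 200 = 750
  container 3: 475 + 350 = 825
  container 4: 475 + 175 = 650
  container 5: 475 = 475
  container 6: 450 = 450
This matches the lower bound, so 6 is optimal.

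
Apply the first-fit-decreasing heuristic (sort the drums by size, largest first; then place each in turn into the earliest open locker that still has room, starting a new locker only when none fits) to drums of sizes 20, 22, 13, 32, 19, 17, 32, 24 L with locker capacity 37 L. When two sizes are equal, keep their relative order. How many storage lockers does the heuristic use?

Sorted descending: 32, 32, 24, 22, 20, 19, 17, 13.
  32 → locker 1 (new)  [load 32/37]
  32 → locker 2 (new)  [load 32/37]
  24 → locker 3 (new)  [load 24/37]
  22 → locker 4 (new)  [load 22/37]
  20 → locker 5 (new)  [load 20/37]
  19 → locker 6 (new)  [load 19/37]
  17 → locker 5  [load 37/37]
  13 → locker 3  [load 37/37]
6 storage lockers opened.

6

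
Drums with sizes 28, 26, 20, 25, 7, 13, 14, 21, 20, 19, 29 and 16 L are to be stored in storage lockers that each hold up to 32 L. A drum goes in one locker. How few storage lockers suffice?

Total = 29 + 28 + 26 + 25 + 21 + 20 + 20 + 19 + 16 + 14 + 13 + 7 = 238 L.
Lower bound: ⌈238/32⌉ = 8 storage lockers.
A packing using 9 storage lockers:
  locker 1: 29 = 29
  locker 2: 28 = 28
  locker 3: 26 = 26
  locker 4: 25 + 7 = 32
  locker 5: 21 = 21
  locker 6: 20 = 20
  locker 7: 20 = 20
  locker 8: 19 + 13 = 32
  locker 9: 16 + 14 = 30
No arrangement into 8 storage lockers stays within capacity, so 9 is optimal.

9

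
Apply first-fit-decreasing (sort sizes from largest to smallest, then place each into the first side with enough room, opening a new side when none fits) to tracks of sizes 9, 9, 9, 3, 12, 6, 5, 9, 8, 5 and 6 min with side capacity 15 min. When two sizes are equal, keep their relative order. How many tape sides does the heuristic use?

Sorted descending: 12, 9, 9, 9, 9, 8, 6, 6, 5, 5, 3.
  12 → side 1 (new)  [load 12/15]
  9 → side 2 (new)  [load 9/15]
  9 → side 3 (new)  [load 9/15]
  9 → side 4 (new)  [load 9/15]
  9 → side 5 (new)  [load 9/15]
  8 → side 6 (new)  [load 8/15]
  6 → side 2  [load 15/15]
  6 → side 3  [load 15/15]
  5 → side 4  [load 14/15]
  5 → side 5  [load 14/15]
  3 → side 1  [load 15/15]
6 tape sides opened.

6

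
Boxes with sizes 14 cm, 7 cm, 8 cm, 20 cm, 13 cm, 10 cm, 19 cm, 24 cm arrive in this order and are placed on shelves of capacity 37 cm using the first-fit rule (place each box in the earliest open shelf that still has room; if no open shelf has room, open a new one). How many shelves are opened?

  14 → shelf 1 (new)  [load 14/37]
  7 → shelf 1  [load 21/37]
  8 → shelf 1  [load 29/37]
  20 → shelf 2 (new)  [load 20/37]
  13 → shelf 2  [load 33/37]
  10 → shelf 3 (new)  [load 10/37]
  19 → shelf 3  [load 29/37]
  24 → shelf 4 (new)  [load 24/37]
4 shelves opened.

4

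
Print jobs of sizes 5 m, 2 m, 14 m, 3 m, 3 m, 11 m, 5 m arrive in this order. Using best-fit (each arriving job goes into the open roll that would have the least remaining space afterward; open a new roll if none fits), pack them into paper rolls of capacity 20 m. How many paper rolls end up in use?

3

  5 → roll 1 (new)  [load 5/20]
  2 → roll 1  [load 7/20]
  14 → roll 2 (new)  [load 14/20]
  3 → roll 2  [load 17/20]
  3 → roll 2  [load 20/20]
  11 → roll 1  [load 18/20]
  5 → roll 3 (new)  [load 5/20]
3 paper rolls opened.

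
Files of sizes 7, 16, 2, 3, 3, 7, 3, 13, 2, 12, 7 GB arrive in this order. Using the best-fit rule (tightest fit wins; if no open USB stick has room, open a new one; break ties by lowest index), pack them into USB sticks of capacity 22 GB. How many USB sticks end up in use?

4

  7 → USB stick 1 (new)  [load 7/22]
  16 → USB stick 2 (new)  [load 16/22]
  2 → USB stick 2  [load 18/22]
  3 → USB stick 2  [load 21/22]
  3 → USB stick 1  [load 10/22]
  7 → USB stick 1  [load 17/22]
  3 → USB stick 1  [load 20/22]
  13 → USB stick 3 (new)  [load 13/22]
  2 → USB stick 1  [load 22/22]
  12 → USB stick 4 (new)  [load 12/22]
  7 → USB stick 3  [load 20/22]
4 USB sticks opened.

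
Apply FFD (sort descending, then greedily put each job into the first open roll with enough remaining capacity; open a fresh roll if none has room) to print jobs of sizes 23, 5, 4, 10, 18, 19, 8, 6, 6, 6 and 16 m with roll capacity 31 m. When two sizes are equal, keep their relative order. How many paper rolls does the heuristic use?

4

Sorted descending: 23, 19, 18, 16, 10, 8, 6, 6, 6, 5, 4.
  23 → roll 1 (new)  [load 23/31]
  19 → roll 2 (new)  [load 19/31]
  18 → roll 3 (new)  [load 18/31]
  16 → roll 4 (new)  [load 16/31]
  10 → roll 2  [load 29/31]
  8 → roll 1  [load 31/31]
  6 → roll 3  [load 24/31]
  6 → roll 3  [load 30/31]
  6 → roll 4  [load 22/31]
  5 → roll 4  [load 27/31]
  4 → roll 4  [load 31/31]
4 paper rolls opened.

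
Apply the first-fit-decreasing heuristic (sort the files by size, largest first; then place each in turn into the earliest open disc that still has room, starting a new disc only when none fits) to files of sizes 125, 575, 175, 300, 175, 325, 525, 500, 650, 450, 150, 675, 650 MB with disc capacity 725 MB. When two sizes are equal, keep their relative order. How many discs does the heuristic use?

8

Sorted descending: 675, 650, 650, 575, 525, 500, 450, 325, 300, 175, 175, 150, 125.
  675 → disc 1 (new)  [load 675/725]
  650 → disc 2 (new)  [load 650/725]
  650 → disc 3 (new)  [load 650/725]
  575 → disc 4 (new)  [load 575/725]
  525 → disc 5 (new)  [load 525/725]
  500 → disc 6 (new)  [load 500/725]
  450 → disc 7 (new)  [load 450/725]
  325 → disc 8 (new)  [load 325/725]
  300 → disc 8  [load 625/725]
  175 → disc 5  [load 700/725]
  175 → disc 6  [load 675/725]
  150 → disc 4  [load 725/725]
  125 → disc 7  [load 575/725]
8 discs opened.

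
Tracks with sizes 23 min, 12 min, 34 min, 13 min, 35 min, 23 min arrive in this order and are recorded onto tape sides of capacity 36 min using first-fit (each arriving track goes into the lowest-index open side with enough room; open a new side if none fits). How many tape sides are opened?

  23 → side 1 (new)  [load 23/36]
  12 → side 1  [load 35/36]
  34 → side 2 (new)  [load 34/36]
  13 → side 3 (new)  [load 13/36]
  35 → side 4 (new)  [load 35/36]
  23 → side 3  [load 36/36]
4 tape sides opened.

4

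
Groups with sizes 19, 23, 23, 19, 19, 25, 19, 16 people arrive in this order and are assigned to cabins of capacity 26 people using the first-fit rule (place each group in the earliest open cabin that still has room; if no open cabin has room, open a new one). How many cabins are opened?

8

  19 → cabin 1 (new)  [load 19/26]
  23 → cabin 2 (new)  [load 23/26]
  23 → cabin 3 (new)  [load 23/26]
  19 → cabin 4 (new)  [load 19/26]
  19 → cabin 5 (new)  [load 19/26]
  25 → cabin 6 (new)  [load 25/26]
  19 → cabin 7 (new)  [load 19/26]
  16 → cabin 8 (new)  [load 16/26]
8 cabins opened.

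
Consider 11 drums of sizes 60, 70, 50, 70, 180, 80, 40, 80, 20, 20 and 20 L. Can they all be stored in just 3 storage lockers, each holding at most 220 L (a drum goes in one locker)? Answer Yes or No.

No

Total = 690 L; ⌈690/220⌉ = 4.
At least 4 storage lockers are required, but only 3 are allowed.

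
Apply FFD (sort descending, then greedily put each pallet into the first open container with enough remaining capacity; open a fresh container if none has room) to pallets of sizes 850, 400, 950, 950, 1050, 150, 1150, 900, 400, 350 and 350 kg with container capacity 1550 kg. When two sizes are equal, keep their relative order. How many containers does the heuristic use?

6

Sorted descending: 1150, 1050, 950, 950, 900, 850, 400, 400, 350, 350, 150.
  1150 → container 1 (new)  [load 1150/1550]
  1050 → container 2 (new)  [load 1050/1550]
  950 → container 3 (new)  [load 950/1550]
  950 → container 4 (new)  [load 950/1550]
  900 → container 5 (new)  [load 900/1550]
  850 → container 6 (new)  [load 850/1550]
  400 → container 1  [load 1550/1550]
  400 → container 2  [load 1450/1550]
  350 → container 3  [load 1300/1550]
  350 → container 4  [load 1300/1550]
  150 → container 3  [load 1450/1550]
6 containers opened.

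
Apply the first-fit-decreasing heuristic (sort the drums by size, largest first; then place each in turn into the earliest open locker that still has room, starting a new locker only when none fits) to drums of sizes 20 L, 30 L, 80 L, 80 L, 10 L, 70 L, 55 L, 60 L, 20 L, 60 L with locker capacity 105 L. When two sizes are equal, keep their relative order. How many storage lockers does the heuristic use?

Sorted descending: 80, 80, 70, 60, 60, 55, 30, 20, 20, 10.
  80 → locker 1 (new)  [load 80/105]
  80 → locker 2 (new)  [load 80/105]
  70 → locker 3 (new)  [load 70/105]
  60 → locker 4 (new)  [load 60/105]
  60 → locker 5 (new)  [load 60/105]
  55 → locker 6 (new)  [load 55/105]
  30 → locker 3  [load 100/105]
  20 → locker 1  [load 100/105]
  20 → locker 2  [load 100/105]
  10 → locker 4  [load 70/105]
6 storage lockers opened.

6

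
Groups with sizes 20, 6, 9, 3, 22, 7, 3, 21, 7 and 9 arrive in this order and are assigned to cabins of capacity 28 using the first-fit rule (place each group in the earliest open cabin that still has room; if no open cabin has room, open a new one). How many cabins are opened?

5

  20 → cabin 1 (new)  [load 20/28]
  6 → cabin 1  [load 26/28]
  9 → cabin 2 (new)  [load 9/28]
  3 → cabin 2  [load 12/28]
  22 → cabin 3 (new)  [load 22/28]
  7 → cabin 2  [load 19/28]
  3 → cabin 2  [load 22/28]
  21 → cabin 4 (new)  [load 21/28]
  7 → cabin 4  [load 28/28]
  9 → cabin 5 (new)  [load 9/28]
5 cabins opened.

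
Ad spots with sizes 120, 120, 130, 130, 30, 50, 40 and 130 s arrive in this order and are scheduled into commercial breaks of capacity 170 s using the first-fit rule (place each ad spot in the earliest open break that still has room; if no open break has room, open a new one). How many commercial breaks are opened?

  120 → break 1 (new)  [load 120/170]
  120 → break 2 (new)  [load 120/170]
  130 → break 3 (new)  [load 130/170]
  130 → break 4 (new)  [load 130/170]
  30 → break 1  [load 150/170]
  50 → break 2  [load 170/170]
  40 → break 3  [load 170/170]
  130 → break 5 (new)  [load 130/170]
5 commercial breaks opened.

5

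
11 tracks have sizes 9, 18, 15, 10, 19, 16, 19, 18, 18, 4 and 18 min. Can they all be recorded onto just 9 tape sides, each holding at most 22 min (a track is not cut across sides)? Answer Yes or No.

Yes

A valid assignment using 9 tape sides:
  side 1: 19 = 19
  side 2: 19 = 19
  side 3: 18 + 4 = 22
  side 4: 18 = 18
  side 5: 18 = 18
  side 6: 18 = 18
  side 7: 16 = 16
  side 8: 15 = 15
  side 9: 10 + 9 = 19
Every load is within 22 min, so 9 tape sides suffice.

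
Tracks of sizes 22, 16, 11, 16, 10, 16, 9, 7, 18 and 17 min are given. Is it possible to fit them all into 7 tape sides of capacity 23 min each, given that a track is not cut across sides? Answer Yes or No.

No

Total = 142 min; ⌈142/23⌉ = 7.
The bound of 7 does not rule out 7, but exhaustive search shows no assignment into 7 tape sides of capacity 23 min exists — the minimum is 8.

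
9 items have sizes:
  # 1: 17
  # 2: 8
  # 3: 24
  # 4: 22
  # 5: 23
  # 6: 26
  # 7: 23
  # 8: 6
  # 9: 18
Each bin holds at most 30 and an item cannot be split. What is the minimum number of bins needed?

Total = 26 + 24 + 23 + 23 + 22 + 18 + 17 + 8 + 6 = 167.
Lower bound: ⌈167/30⌉ = 6 bins.
Also, 7 items each exceed 15, and no two of those can share a bin, so at least 7 bins are needed.
A packing using 7 bins:
  bin 1: 26 = 26
  bin 2: 24 + 6 = 30
  bin 3: 23 = 23
  bin 4: 23 = 23
  bin 5: 22 + 8 = 30
  bin 6: 18 = 18
  bin 7: 17 = 17
This matches the lower bound, so 7 is optimal.

7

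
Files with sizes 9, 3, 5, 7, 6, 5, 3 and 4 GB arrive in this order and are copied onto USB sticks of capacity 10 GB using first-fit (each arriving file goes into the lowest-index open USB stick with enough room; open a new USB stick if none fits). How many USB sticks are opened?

  9 → USB stick 1 (new)  [load 9/10]
  3 → USB stick 2 (new)  [load 3/10]
  5 → USB stick 2  [load 8/10]
  7 → USB stick 3 (new)  [load 7/10]
  6 → USB stick 4 (new)  [load 6/10]
  5 → USB stick 5 (new)  [load 5/10]
  3 → USB stick 3  [load 10/10]
  4 → USB stick 4  [load 10/10]
5 USB sticks opened.

5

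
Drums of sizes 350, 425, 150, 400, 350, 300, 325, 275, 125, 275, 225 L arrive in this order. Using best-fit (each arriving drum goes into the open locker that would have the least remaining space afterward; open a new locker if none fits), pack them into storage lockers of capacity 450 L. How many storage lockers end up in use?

  350 → locker 1 (new)  [load 350/450]
  425 → locker 2 (new)  [load 425/450]
  150 → locker 3 (new)  [load 150/450]
  400 → locker 4 (new)  [load 400/450]
  350 → locker 5 (new)  [load 350/450]
  300 → locker 3  [load 450/450]
  325 → locker 6 (new)  [load 325/450]
  275 → locker 7 (new)  [load 275/450]
  125 → locker 6  [load 450/450]
  275 → locker 8 (new)  [load 275/450]
  225 → locker 9 (new)  [load 225/450]
9 storage lockers opened.

9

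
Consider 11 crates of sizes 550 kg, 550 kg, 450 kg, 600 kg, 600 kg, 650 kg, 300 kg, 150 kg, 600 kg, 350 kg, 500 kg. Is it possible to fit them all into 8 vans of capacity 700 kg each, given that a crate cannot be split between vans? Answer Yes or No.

Total = 5300 kg; ⌈5300/700⌉ = 8.
The bound of 8 does not rule out 8, but exhaustive search shows no assignment into 8 vans of capacity 700 kg exists — the minimum is 9.

No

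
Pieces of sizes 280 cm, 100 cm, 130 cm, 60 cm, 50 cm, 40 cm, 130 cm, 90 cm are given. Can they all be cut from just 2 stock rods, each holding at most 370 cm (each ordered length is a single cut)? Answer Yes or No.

Total = 880 cm; ⌈880/370⌉ = 3.
At least 3 stock rods are required, but only 2 are allowed.

No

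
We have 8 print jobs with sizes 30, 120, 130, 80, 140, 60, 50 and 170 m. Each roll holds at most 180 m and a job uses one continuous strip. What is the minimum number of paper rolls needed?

Total = 170 + 140 + 130 + 120 + 80 + 60 + 50 + 30 = 780 m.
Lower bound: ⌈780/180⌉ = 5 paper rolls.
A packing using 5 paper rolls:
  roll 1: 170 = 170
  roll 2: 140 + 30 = 170
  roll 3: 130 + 50 = 180
  roll 4: 120 + 60 = 180
  roll 5: 80 = 80
This matches the lower bound, so 5 is optimal.

5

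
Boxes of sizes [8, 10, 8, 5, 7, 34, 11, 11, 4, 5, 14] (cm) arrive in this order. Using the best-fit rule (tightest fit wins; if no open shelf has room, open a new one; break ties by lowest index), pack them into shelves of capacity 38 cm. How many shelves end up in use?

  8 → shelf 1 (new)  [load 8/38]
  10 → shelf 1  [load 18/38]
  8 → shelf 1  [load 26/38]
  5 → shelf 1  [load 31/38]
  7 → shelf 1  [load 38/38]
  34 → shelf 2 (new)  [load 34/38]
  11 → shelf 3 (new)  [load 11/38]
  11 → shelf 3  [load 22/38]
  4 → shelf 2  [load 38/38]
  5 → shelf 3  [load 27/38]
  14 → shelf 4 (new)  [load 14/38]
4 shelves opened.

4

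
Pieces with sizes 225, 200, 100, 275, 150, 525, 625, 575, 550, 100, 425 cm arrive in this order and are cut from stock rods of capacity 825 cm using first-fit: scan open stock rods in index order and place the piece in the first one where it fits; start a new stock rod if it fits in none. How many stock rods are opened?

6

  225 → stock rod 1 (new)  [load 225/825]
  200 → stock rod 1  [load 425/825]
  100 → stock rod 1  [load 525/825]
  275 → stock rod 1  [load 800/825]
  150 → stock rod 2 (new)  [load 150/825]
  525 → stock rod 2  [load 675/825]
  625 → stock rod 3 (new)  [load 625/825]
  575 → stock rod 4 (new)  [load 575/825]
  550 → stock rod 5 (new)  [load 550/825]
  100 → stock rod 2  [load 775/825]
  425 → stock rod 6 (new)  [load 425/825]
6 stock rods opened.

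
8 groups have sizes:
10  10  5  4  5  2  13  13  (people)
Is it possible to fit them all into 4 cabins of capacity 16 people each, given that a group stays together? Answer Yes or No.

Total = 62 people; ⌈62/16⌉ = 4.
The bound of 4 does not rule out 4, but exhaustive search shows no assignment into 4 cabins of capacity 16 people exists — the minimum is 5.

No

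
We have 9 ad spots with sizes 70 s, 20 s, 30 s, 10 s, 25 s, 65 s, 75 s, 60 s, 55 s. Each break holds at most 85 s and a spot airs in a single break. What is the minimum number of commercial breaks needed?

5

Total = 75 + 70 + 65 + 60 + 55 + 30 + 25 + 20 + 10 = 410 s.
Lower bound: ⌈410/85⌉ = 5 commercial breaks.
A packing using 5 commercial breaks:
  break 1: 75 + 10 = 85
  break 2: 70 = 70
  break 3: 65 + 20 = 85
  break 4: 60 + 25 = 85
  break 5: 55 + 30 = 85
This matches the lower bound, so 5 is optimal.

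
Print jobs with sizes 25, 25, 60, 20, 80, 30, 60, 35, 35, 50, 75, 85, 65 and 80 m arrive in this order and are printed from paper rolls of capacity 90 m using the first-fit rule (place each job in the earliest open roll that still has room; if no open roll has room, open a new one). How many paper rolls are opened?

  25 → roll 1 (new)  [load 25/90]
  25 → roll 1  [load 50/90]
  60 → roll 2 (new)  [load 60/90]
  20 → roll 1  [load 70/90]
  80 → roll 3 (new)  [load 80/90]
  30 → roll 2  [load 90/90]
  60 → roll 4 (new)  [load 60/90]
  35 → roll 5 (new)  [load 35/90]
  35 → roll 5  [load 70/90]
  50 → roll 6 (new)  [load 50/90]
  75 → roll 7 (new)  [load 75/90]
  85 → roll 8 (new)  [load 85/90]
  65 → roll 9 (new)  [load 65/90]
  80 → roll 10 (new)  [load 80/90]
10 paper rolls opened.

10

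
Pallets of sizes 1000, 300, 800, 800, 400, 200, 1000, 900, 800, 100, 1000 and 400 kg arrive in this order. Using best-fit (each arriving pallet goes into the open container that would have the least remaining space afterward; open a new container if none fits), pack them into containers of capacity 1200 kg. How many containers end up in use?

7

  1000 → container 1 (new)  [load 1000/1200]
  300 → container 2 (new)  [load 300/1200]
  800 → container 2  [load 1100/1200]
  800 → container 3 (new)  [load 800/1200]
  400 → container 3  [load 1200/1200]
  200 → container 1  [load 1200/1200]
  1000 → container 4 (new)  [load 1000/1200]
  900 → container 5 (new)  [load 900/1200]
  800 → container 6 (new)  [load 800/1200]
  100 → container 2  [load 1200/1200]
  1000 → container 7 (new)  [load 1000/1200]
  400 → container 6  [load 1200/1200]
7 containers opened.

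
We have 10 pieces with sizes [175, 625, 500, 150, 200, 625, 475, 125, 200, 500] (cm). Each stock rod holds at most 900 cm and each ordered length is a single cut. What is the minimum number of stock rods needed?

Total = 625 + 625 + 500 + 500 + 475 + 200 + 200 + 175 + 150 + 125 = 3575 cm.
Lower bound: ⌈3575/900⌉ = 4 stock rods.
Also, 5 pieces each exceed 450 cm, and no two of those can share a stock rod, so at least 5 stock rods are needed.
A packing using 5 stock rods:
  stock rod 1: 625 + 200 = 825
  stock rod 2: 625 + 200 = 825
  stock rod 3: 500 + 175 + 150 = 825
  stock rod 4: 500 + 125 = 625
  stock rod 5: 475 = 475
This matches the lower bound, so 5 is optimal.

5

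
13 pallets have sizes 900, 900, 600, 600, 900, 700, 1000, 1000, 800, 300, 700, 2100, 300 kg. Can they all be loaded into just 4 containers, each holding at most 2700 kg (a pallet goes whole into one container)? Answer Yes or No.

Yes

A valid assignment using 4 containers:
  container 1: 2100 + 600 = 2700
  container 2: 1000 + 1000 + 700 = 2700
  container 3: 900 + 900 + 900 = 2700
  container 4: 800 + 700 + 600 + 300 + 300 = 2700
Every load is within 2700 kg, so 4 containers suffice.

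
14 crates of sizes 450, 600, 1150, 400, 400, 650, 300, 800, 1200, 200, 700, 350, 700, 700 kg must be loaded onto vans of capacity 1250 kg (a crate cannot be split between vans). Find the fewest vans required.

Total = 1200 + 1150 + 800 + 700 + 700 + 700 + 650 + 600 + 450 + 400 + 400 + 350 + 300 + 200 = 8600 kg.
Lower bound: ⌈8600/1250⌉ = 7 vans.
A packing using 8 vans:
  van 1: 1200 = 1200
  van 2: 1150 = 1150
  van 3: 800 + 450 = 1250
  van 4: 700 + 400 = 1100
  van 5: 700 + 400 = 1100
  van 6: 700 + 350 + 200 = 1250
  van 7: 650 + 600 = 1250
  van 8: 300 = 300
No arrangement into 7 vans stays within capacity, so 8 is optimal.

8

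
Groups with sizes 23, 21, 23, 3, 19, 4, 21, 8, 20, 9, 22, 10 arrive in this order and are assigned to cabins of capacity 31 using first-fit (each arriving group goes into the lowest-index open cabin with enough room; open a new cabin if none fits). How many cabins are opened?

7

  23 → cabin 1 (new)  [load 23/31]
  21 → cabin 2 (new)  [load 21/31]
  23 → cabin 3 (new)  [load 23/31]
  3 → cabin 1  [load 26/31]
  19 → cabin 4 (new)  [load 19/31]
  4 → cabin 1  [load 30/31]
  21 → cabin 5 (new)  [load 21/31]
  8 → cabin 2  [load 29/31]
  20 → cabin 6 (new)  [load 20/31]
  9 → cabin 4  [load 28/31]
  22 → cabin 7 (new)  [load 22/31]
  10 → cabin 5  [load 31/31]
7 cabins opened.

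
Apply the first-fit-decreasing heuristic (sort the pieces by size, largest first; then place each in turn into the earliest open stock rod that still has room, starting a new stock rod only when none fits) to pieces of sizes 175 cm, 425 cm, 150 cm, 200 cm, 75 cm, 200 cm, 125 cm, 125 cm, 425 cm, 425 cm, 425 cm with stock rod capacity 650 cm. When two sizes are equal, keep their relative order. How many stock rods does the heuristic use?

5

Sorted descending: 425, 425, 425, 425, 200, 200, 175, 150, 125, 125, 75.
  425 → stock rod 1 (new)  [load 425/650]
  425 → stock rod 2 (new)  [load 425/650]
  425 → stock rod 3 (new)  [load 425/650]
  425 → stock rod 4 (new)  [load 425/650]
  200 → stock rod 1  [load 625/650]
  200 → stock rod 2  [load 625/650]
  175 → stock rod 3  [load 600/650]
  150 → stock rod 4  [load 575/650]
  125 → stock rod 5 (new)  [load 125/650]
  125 → stock rod 5  [load 250/650]
  75 → stock rod 4  [load 650/650]
5 stock rods opened.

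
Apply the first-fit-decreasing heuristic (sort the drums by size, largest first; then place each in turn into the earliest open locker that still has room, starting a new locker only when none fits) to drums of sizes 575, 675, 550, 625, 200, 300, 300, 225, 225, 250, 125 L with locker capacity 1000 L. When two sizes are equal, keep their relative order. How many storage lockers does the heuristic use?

Sorted descending: 675, 625, 575, 550, 300, 300, 250, 225, 225, 200, 125.
  675 → locker 1 (new)  [load 675/1000]
  625 → locker 2 (new)  [load 625/1000]
  575 → locker 3 (new)  [load 575/1000]
  550 → locker 4 (new)  [load 550/1000]
  300 → locker 1  [load 975/1000]
  300 → locker 2  [load 925/1000]
  250 → locker 3  [load 825/1000]
  225 → locker 4  [load 775/1000]
  225 → locker 4  [load 1000/1000]
  200 → locker 5 (new)  [load 200/1000]
  125 → locker 3  [load 950/1000]
5 storage lockers opened.

5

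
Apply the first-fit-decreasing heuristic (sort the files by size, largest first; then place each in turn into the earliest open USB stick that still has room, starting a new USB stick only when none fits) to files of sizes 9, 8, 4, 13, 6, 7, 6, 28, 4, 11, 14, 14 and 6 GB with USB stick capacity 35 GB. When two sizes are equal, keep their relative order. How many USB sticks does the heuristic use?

4

Sorted descending: 28, 14, 14, 13, 11, 9, 8, 7, 6, 6, 6, 4, 4.
  28 → USB stick 1 (new)  [load 28/35]
  14 → USB stick 2 (new)  [load 14/35]
  14 → USB stick 2  [load 28/35]
  13 → USB stick 3 (new)  [load 13/35]
  11 → USB stick 3  [load 24/35]
  9 → USB stick 3  [load 33/35]
  8 → USB stick 4 (new)  [load 8/35]
  7 → USB stick 1  [load 35/35]
  6 → USB stick 2  [load 34/35]
  6 → USB stick 4  [load 14/35]
  6 → USB stick 4  [load 20/35]
  4 → USB stick 4  [load 24/35]
  4 → USB stick 4  [load 28/35]
4 USB sticks opened.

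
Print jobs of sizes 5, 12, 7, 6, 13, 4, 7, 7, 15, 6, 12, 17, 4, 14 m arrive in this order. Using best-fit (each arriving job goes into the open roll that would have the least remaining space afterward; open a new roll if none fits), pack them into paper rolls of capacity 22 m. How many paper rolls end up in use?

7

  5 → roll 1 (new)  [load 5/22]
  12 → roll 1  [load 17/22]
  7 → roll 2 (new)  [load 7/22]
  6 → roll 2  [load 13/22]
  13 → roll 3 (new)  [load 13/22]
  4 → roll 1  [load 21/22]
  7 → roll 2  [load 20/22]
  7 → roll 3  [load 20/22]
  15 → roll 4 (new)  [load 15/22]
  6 → roll 4  [load 21/22]
  12 → roll 5 (new)  [load 12/22]
  17 → roll 6 (new)  [load 17/22]
  4 → roll 6  [load 21/22]
  14 → roll 7 (new)  [load 14/22]
7 paper rolls opened.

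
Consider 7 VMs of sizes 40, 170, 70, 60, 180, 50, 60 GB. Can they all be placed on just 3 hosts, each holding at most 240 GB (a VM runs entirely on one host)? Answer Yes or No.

A valid assignment using 3 hosts:
  host 1: 180 + 60 = 240
  host 2: 170 + 70 = 240
  host 3: 60 + 50 + 40 = 150
Every load is within 240 GB, so 3 hosts suffice.

Yes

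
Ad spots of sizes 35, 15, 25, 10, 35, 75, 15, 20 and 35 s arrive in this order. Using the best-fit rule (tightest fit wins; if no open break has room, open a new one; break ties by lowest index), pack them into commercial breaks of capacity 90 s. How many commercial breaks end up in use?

  35 → break 1 (new)  [load 35/90]
  15 → break 1  [load 50/90]
  25 → break 1  [load 75/90]
  10 → break 1  [load 85/90]
  35 → break 2 (new)  [load 35/90]
  75 → break 3 (new)  [load 75/90]
  15 → break 3  [load 90/90]
  20 → break 2  [load 55/90]
  35 → break 2  [load 90/90]
3 commercial breaks opened.

3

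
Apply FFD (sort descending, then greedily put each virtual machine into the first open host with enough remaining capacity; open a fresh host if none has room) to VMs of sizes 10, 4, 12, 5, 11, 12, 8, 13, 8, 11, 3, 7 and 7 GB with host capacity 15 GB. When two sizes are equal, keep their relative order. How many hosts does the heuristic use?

8

Sorted descending: 13, 12, 12, 11, 11, 10, 8, 8, 7, 7, 5, 4, 3.
  13 → host 1 (new)  [load 13/15]
  12 → host 2 (new)  [load 12/15]
  12 → host 3 (new)  [load 12/15]
  11 → host 4 (new)  [load 11/15]
  11 → host 5 (new)  [load 11/15]
  10 → host 6 (new)  [load 10/15]
  8 → host 7 (new)  [load 8/15]
  8 → host 8 (new)  [load 8/15]
  7 → host 7  [load 15/15]
  7 → host 8  [load 15/15]
  5 → host 6  [load 15/15]
  4 → host 4  [load 15/15]
  3 → host 2  [load 15/15]
8 hosts opened.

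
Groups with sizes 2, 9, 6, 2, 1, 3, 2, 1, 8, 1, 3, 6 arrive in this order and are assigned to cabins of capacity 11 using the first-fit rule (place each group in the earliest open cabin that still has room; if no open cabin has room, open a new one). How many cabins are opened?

  2 → cabin 1 (new)  [load 2/11]
  9 → cabin 1  [load 11/11]
  6 → cabin 2 (new)  [load 6/11]
  2 → cabin 2  [load 8/11]
  1 → cabin 2  [load 9/11]
  3 → cabin 3 (new)  [load 3/11]
  2 → cabin 2  [load 11/11]
  1 → cabin 3  [load 4/11]
  8 → cabin 4 (new)  [load 8/11]
  1 → cabin 3  [load 5/11]
  3 → cabin 3  [load 8/11]
  6 → cabin 5 (new)  [load 6/11]
5 cabins opened.

5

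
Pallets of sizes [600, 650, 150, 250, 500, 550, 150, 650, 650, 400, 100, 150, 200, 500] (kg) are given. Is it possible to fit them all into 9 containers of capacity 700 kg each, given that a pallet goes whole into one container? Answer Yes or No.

A valid assignment using 9 containers:
  container 1: 650 = 650
  container 2: 650 = 650
  container 3: 650 = 650
  container 4: 600 + 100 = 700
  container 5: 550 + 150 = 700
  container 6: 500 + 200 = 700
  container 7: 500 + 150 = 650
  container 8: 400 + 250 = 650
  container 9: 150 = 150
Every load is within 700 kg, so 9 containers suffice.

Yes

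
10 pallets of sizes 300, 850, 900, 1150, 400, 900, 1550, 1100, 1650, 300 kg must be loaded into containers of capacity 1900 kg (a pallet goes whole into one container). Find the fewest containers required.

6

Total = 1650 + 1550 + 1150 + 1100 + 900 + 900 + 850 + 400 + 300 + 300 = 9100 kg.
Lower bound: ⌈9100/1900⌉ = 5 containers.
A packing using 6 containers:
  container 1: 1650 = 1650
  container 2: 1550 + 300 = 1850
  container 3: 1150 + 400 + 300 = 1850
  container 4: 1100 = 1100
  container 5: 900 + 900 = 1800
  container 6: 850 = 850
No arrangement into 5 containers stays within capacity, so 6 is optimal.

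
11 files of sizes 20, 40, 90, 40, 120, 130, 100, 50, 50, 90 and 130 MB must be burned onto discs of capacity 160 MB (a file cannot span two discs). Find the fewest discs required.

6

Total = 130 + 130 + 120 + 100 + 90 + 90 + 50 + 50 + 40 + 40 + 20 = 860 MB.
Lower bound: ⌈860/160⌉ = 6 discs.
A packing using 6 discs:
  disc 1: 130 + 20 = 150
  disc 2: 130 = 130
  disc 3: 120 + 40 = 160
  disc 4: 100 + 50 = 150
  disc 5: 90 + 50 = 140
  disc 6: 90 + 40 = 130
This matches the lower bound, so 6 is optimal.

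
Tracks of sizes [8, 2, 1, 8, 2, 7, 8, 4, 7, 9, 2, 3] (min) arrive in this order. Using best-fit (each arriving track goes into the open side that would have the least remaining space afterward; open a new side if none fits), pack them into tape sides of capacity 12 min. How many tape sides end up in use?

6

  8 → side 1 (new)  [load 8/12]
  2 → side 1  [load 10/12]
  1 → side 1  [load 11/12]
  8 → side 2 (new)  [load 8/12]
  2 → side 2  [load 10/12]
  7 → side 3 (new)  [load 7/12]
  8 → side 4 (new)  [load 8/12]
  4 → side 4  [load 12/12]
  7 → side 5 (new)  [load 7/12]
  9 → side 6 (new)  [load 9/12]
  2 → side 2  [load 12/12]
  3 → side 6  [load 12/12]
6 tape sides opened.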